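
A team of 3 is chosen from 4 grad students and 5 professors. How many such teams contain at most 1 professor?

34

Split by how many professors are chosen (0 through 1).
Sum: C(5,0)·C(4,3) + C(5,1)·C(4,2) = 4 + 30 = 34.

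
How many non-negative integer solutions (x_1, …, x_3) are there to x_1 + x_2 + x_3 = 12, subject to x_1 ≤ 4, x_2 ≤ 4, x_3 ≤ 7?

10

By stars and bars, unrestricted non-negative solutions to x_1+…+x_3 = 12 number C(12+2,2) = 91.
Subtract solutions that violate a single cap (substitute x_i' = x_i − (cap_i+1)): x_1 ≥ 5 gives C(9,2) = 36; x_2 ≥ 5 gives C(9,2) = 36; x_3 ≥ 8 gives C(6,2) = 15. Together 87.
Add back pairs where two caps are both exceeded: 6 + 0 + 0 = 6.
By inclusion–exclusion the count is 91 − 87 + 6 = 10.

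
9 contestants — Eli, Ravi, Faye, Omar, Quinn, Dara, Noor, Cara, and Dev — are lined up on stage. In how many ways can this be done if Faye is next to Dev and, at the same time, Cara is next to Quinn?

20160

Treat {Faye,Dev} as one block (2 orders) and {Cara,Quinn} as another (2 orders).
That leaves 7 units to arrange: 2 × 2 × 7! = 4 × 5040 = 20160.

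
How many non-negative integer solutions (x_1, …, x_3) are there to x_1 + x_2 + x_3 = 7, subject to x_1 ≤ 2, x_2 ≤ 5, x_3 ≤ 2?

Ignoring the caps, the number of non-negative solutions to x_1+…+x_3 = 7 is C(9,2) = 36.
Subtract solutions that violate a single cap (substitute x_i' = x_i − (cap_i+1)): x_1 ≥ 3 gives C(6,2) = 15; x_2 ≥ 6 gives C(3,2) = 3; x_3 ≥ 3 gives C(6,2) = 15. Together 33.
Add back pairs where two caps are both exceeded: 0 + 3 + 0 = 3.
By inclusion–exclusion the count is 36 − 33 + 3 = 6.

6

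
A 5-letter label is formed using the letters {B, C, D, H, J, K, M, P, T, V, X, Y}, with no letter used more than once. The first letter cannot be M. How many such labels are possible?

The first letter has 12−1 = 11 choices (anything except M).
The remaining 4 letters are filled from the other 11 symbols without repetition: 11 × 10 × 9 × 8 = 7920.
Total: 11 × 7920 = 87120.

87120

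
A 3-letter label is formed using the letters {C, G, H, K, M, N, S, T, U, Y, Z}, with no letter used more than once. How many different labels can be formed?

With no repetition, fill the 3 letters in order: 11 choices, then 10, down to 9.
That product is 11 × 10 × 9 = 990.

990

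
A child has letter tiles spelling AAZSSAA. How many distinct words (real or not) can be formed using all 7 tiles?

The 7 letters of AAZSSAA have repeats: A appearing 4 times and S appearing twice.
Dividing 7! = 5040 by 4!·2! = 48 for the repeated letters gives 105.

105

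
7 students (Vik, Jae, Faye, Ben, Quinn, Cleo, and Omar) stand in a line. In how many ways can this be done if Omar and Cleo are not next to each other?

There are 7! = 5040 arrangements in all. If Omar and Cleo are adjacent, merging them into one block gives 2·(6)! = 1440 arrangements.
So 5040 − 1440 = 3600 arrangements keep them apart.

3600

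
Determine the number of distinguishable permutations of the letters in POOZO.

20

The 5 letters of POOZO have repeats: O appearing 3 times.
Dividing 5! = 120 by 3! = 6 for the repeated letters gives 20.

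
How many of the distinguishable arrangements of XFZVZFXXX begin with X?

1680

With the first slot taken by X, it remains to arrange the other 8 letters (FZVZFXXX).
Those 8 letters have F appearing twice, X appearing 3 times, and Z appearing twice, giving (8)!/(3!·2!·2!) = 1680.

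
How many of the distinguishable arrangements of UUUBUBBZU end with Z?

56

Fix Z in the last position and arrange the remaining 8 letters.
Those 8 letters have B appearing 3 times and U appearing 5 times, giving (8)!/(5!·3!) = 56.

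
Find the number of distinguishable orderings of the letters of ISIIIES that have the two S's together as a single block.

30

Treat the 2 copies of S as a single block. The multiset to arrange is then {SS, E, I, I, I, I}, 6 items in all.
That gives (6)!/(4!) = 30 arrangements.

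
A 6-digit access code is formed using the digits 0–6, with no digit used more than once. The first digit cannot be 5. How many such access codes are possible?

4320

The first digit has 7−1 = 6 choices (anything except 5).
The remaining 5 digits are filled from the other 6 symbols without repetition: 6 × 5 × 4 × 3 × 2 = 720.
Total: 6 × 720 = 4320.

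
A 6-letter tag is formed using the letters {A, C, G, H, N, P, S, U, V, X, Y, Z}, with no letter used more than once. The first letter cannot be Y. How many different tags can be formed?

609840

The first letter has 12−1 = 11 choices (anything except Y).
The remaining 5 letters are filled from the other 11 symbols without repetition: 11 × 10 × 9 × 8 × 7 = 55440.
Total: 11 × 55440 = 609840.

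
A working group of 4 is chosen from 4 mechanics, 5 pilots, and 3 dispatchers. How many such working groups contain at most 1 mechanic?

Split by how many mechanics are chosen (0 through 1).
Sum: C(4,0)·C(8,4) + C(4,1)·C(8,3) = 70 + 224 = 294.

294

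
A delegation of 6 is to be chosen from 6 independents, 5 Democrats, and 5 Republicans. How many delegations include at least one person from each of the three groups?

With no constraint there are C(16,6) = 8008 possible selections.
Subtract selections that omit an entire group: no independents → C(10,6) = 210; no Democrats → C(11,6) = 462; no Republicans → C(11,6) = 462.
Add back selections omitting two groups (i.e. drawn from a single group): C(6,6) + C(5,6) + C(5,6) = 1.
By inclusion–exclusion: 8008 − 1134 + 1 = 6875.

6875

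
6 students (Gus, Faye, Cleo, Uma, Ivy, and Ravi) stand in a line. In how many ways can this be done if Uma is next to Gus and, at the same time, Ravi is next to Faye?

96

Treat {Uma,Gus} as one block (2 orders) and {Ravi,Faye} as another (2 orders).
That leaves 4 units to arrange: 2 × 2 × 4! = 4 × 24 = 96.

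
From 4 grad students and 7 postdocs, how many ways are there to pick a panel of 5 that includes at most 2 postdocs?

Split by how many postdocs are chosen (0 through 2).
Sum: C(7,0)·C(4,5) + C(7,1)·C(4,4) + C(7,2)·C(4,3) = 0 + 7 + 84 = 91.

91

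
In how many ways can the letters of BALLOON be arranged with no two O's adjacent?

There are 7!/(2!·2!) = 1260 arrangements of BALLOON in total.
If the two O's are adjacent, glue them into one block, leaving 6 items to arrange: (6)!/(2!) = 360 ways.
Subtracting, 1260 − 360 = 900 arrangements keep the O's apart.

900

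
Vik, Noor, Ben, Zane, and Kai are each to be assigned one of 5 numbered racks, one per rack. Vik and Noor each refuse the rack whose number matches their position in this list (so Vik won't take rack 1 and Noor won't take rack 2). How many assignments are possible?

Let Aᵢ (for i ∈ {1, 2}) be the placements that put person i in their forbidden rack. Any j of these fix j positions, leaving (5−j)! ways to fill the rest, and there are C(2,j) ways to pick which j.
By inclusion–exclusion, the number of valid placements is Σ_{j=0}^{2} (−1)^j C(2,j)·(5−j)!.
Computing: 120 − 48 + 6 = 78.

78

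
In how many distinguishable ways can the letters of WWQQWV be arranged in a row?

60

WWQQWV has 6 letters with Q appearing twice and W appearing 3 times.
So there are 6! / (3!·2!) = 60 distinguishable arrangements.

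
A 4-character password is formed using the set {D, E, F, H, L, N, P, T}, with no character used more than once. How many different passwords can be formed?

1680

This is a permutation of 4 out of 8: P(8,4) = 8!/4!.
8 × 7 × 6 × 5 = 1680.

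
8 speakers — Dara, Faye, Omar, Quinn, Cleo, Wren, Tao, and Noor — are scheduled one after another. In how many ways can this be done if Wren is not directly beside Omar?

Of the 8! = 40320 arrangements, those with Wren and Omar adjacent number 2 × 7! = 10080 (treat the pair as a block with 2 internal orders).
So 40320 − 10080 = 30240 arrangements keep them apart.

30240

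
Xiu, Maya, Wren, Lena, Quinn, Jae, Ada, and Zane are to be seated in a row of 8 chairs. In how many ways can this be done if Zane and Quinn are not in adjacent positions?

There are 8! = 40320 arrangements in all. If Zane and Quinn are adjacent, merging them into one block gives 2·(7)! = 10080 arrangements.
So 40320 − 10080 = 30240 arrangements keep them apart.

30240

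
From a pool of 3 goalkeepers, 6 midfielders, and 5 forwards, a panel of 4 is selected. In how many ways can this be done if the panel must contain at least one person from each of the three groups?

With no constraint there are C(14,4) = 1001 possible selections.
Subtract selections that omit an entire group: no goalkeepers → C(11,4) = 330; no midfielders → C(8,4) = 70; no forwards → C(9,4) = 126.
Add back selections omitting two groups (i.e. drawn from a single group): C(3,4) + C(6,4) + C(5,4) = 20.
By inclusion–exclusion: 1001 − 526 + 20 = 495.

495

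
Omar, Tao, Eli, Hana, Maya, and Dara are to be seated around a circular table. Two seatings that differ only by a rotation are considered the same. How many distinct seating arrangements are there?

120

Fix one person's seat to break rotational symmetry; the remaining 5 people can be arranged in (5)! = 120 ways.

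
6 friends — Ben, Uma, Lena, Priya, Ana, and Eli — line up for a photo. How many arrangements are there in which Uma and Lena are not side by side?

480

Of the 6! = 720 arrangements, those with Uma and Lena adjacent number 2 × 5! = 240 (treat the pair as a block with 2 internal orders).
Complementary counting: 720 − 240 = 480.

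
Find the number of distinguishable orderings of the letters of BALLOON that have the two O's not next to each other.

900

Total arrangements of BALLOON: 7!/(2!·2!) = 1260.
Arrangements with the O's together: treat OO as one letter, giving (6)!/(2!) = 360.
Subtracting, 1260 − 360 = 900 arrangements keep the O's apart.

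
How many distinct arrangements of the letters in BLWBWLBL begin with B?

Fix B in the first position and arrange the remaining 7 letters.
Those 7 letters have B appearing twice, L appearing 3 times, and W appearing twice, giving (7)!/(3!·2!·2!) = 210.

210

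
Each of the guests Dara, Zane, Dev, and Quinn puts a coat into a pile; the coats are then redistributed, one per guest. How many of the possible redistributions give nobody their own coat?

This is the derangement count D_4: permutations of 4 items with no fixed point.
By inclusion–exclusion this is Σ_{j=0}^{4} (−1)^j C(4,j)·(4−j)!.
Computing: 24 − 24 + 12 − 4 + 1 = 9.

9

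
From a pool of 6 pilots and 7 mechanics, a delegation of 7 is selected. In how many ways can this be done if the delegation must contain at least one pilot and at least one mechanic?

1715

Total 7-person selections from all 13: C(13,7) = 1716.
Subtract selections that omit an entire group: no pilots → C(7,7) = 1; no mechanics → C(6,7) = 0.
Both groups omitted at once is impossible, so 1716 − 1 = 1715.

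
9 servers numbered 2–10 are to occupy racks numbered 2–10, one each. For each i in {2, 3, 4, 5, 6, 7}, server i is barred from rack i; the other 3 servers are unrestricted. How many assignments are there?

Let Aᵢ (for 2 ≤ i ≤ 7) be the placements that put server i in its forbidden rack. Any j of these fix j positions, leaving (9−j)! ways to fill the rest, and there are C(6,j) ways to pick which j.
By inclusion–exclusion, the number of valid placements is Σ_{j=0}^{6} (−1)^j C(6,j)·(9−j)!.
Computing: 362880 − 241920 + 75600 − 14400 + 1800 − 144 + 6 = 183822.

183822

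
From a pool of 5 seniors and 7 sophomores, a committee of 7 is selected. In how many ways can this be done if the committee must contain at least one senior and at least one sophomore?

791

Unrestricted: C(12,7) = 792 ways to pick any 7 of the 12.
Selections missing a whole group: no seniors → C(7,7) = 1; no sophomores → C(5,7) = 0.
Both groups omitted at once is impossible, so 792 − 1 = 791.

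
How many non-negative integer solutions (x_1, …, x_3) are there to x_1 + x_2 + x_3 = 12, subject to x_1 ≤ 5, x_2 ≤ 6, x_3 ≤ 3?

Without the upper bounds there are C(14,2) = 91 ways to split 12 among 3 variables.
Subtract solutions that violate a single cap (substitute x_i' = x_i − (cap_i+1)): x_1 ≥ 6 gives C(8,2) = 28; x_2 ≥ 7 gives C(7,2) = 21; x_3 ≥ 4 gives C(10,2) = 45. Together 94.
Add back pairs where two caps are both exceeded: 0 + 6 + 3 = 9.
By inclusion–exclusion the count is 91 − 94 + 9 = 6.

6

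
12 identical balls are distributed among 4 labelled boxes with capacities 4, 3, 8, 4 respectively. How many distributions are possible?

80

Ignoring the caps, the number of non-negative solutions to x_1+…+x_4 = 12 is C(15,3) = 455.
Subtract solutions that violate a single cap (substitute x_i' = x_i − (cap_i+1)): x_1 ≥ 5 gives C(10,3) = 120; x_2 ≥ 4 gives C(11,3) = 165; x_3 ≥ 9 gives C(6,3) = 20; x_4 ≥ 5 gives C(10,3) = 120. Together 425.
Add back pairs where two caps are both exceeded: 20 + 0 + 10 + 0 + 20 + 0 = 50.
By inclusion–exclusion the count is 455 − 425 + 50 = 80.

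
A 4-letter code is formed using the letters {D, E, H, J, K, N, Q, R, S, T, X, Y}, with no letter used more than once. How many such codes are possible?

This is a permutation of 4 out of 12: P(12,4) = 12!/8!.
That product is 12 × 11 × 10 × 9 = 11880.

11880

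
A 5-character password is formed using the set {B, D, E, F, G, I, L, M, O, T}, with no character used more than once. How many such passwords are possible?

Choose and order 5 of the 10 symbols: the first character has 10 options, the next 9, and so on down to 6.
That product is 10 × 9 × 8 × 7 × 6 = 30240.

30240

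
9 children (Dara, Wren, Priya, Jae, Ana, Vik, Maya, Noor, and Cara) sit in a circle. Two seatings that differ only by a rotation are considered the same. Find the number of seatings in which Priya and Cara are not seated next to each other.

Without the restriction there are (8)! = 40320 seatings.
Those with Priya next to Cara: fuse the pair into one unit and seat 8 units around a circle — 2·(7)! = 10080.
Subtracting, 40320 − 10080 = 30240.

30240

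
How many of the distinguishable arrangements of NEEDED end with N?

With the last slot taken by N, it remains to arrange the other 5 letters (EEDED).
Those 5 letters have D appearing twice and E appearing 3 times, giving (5)!/(3!·2!) = 10.

10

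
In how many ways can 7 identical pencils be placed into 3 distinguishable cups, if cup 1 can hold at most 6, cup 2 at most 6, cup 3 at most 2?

Ignoring the caps, the number of non-negative solutions to x_1+…+x_3 = 7 is C(9,2) = 36.
Subtract solutions that violate a single cap (substitute x_i' = x_i − (cap_i+1)): x_1 ≥ 7 gives C(2,2) = 1; x_2 ≥ 7 gives C(2,2) = 1; x_3 ≥ 3 gives C(6,2) = 15. Together 17.
No two caps can be exceeded simultaneously, so the pair terms are all 0.
By inclusion–exclusion the count is 36 − 17 + 0 = 19.

19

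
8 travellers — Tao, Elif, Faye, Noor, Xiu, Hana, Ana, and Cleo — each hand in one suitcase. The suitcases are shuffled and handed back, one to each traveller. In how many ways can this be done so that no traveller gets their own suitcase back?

Let Aᵢ be the assignments in which traveller i gets their own suitcase. We want the size of the complement of A₁∪…∪A_8.
By inclusion–exclusion this is Σ_{j=0}^{8} (−1)^j C(8,j)·(8−j)!.
Computing: 40320 − 40320 + 20160 − 6720 + 1680 − 336 + 56 − 8 + 1 = 14833.

14833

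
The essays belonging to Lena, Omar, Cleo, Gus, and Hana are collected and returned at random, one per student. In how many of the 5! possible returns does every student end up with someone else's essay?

44

Count assignments avoiding every fixed point. For any j of the 5 students fixed to their own essay, the other 5−j can be arranged in (5−j)! ways.
By inclusion–exclusion this is Σ_{j=0}^{5} (−1)^j C(5,j)·(5−j)!.
Computing: 120 − 120 + 60 − 20 + 5 − 1 = 44.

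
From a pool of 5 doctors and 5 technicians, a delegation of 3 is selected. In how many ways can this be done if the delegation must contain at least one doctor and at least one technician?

100

Unrestricted: C(10,3) = 120 ways to pick any 3 of the 10.
Subtract selections that omit an entire group: no doctors → C(5,3) = 10; no technicians → C(5,3) = 10.
Both groups omitted at once is impossible, so 120 − 20 = 100.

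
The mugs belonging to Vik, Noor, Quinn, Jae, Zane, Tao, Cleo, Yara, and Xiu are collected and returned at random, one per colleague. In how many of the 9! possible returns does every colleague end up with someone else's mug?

133496

Count assignments avoiding every fixed point. For any j of the 9 colleagues fixed to their own mug, the other 9−j can be arranged in (9−j)! ways.
By inclusion–exclusion this is Σ_{j=0}^{9} (−1)^j C(9,j)·(9−j)!.
Computing: 362880 − 362880 + 181440 − 60480 + 15120 − 3024 + 504 − 72 + 9 − 1 = 133496.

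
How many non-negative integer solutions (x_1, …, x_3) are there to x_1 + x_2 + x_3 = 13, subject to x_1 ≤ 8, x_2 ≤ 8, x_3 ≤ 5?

By stars and bars, unrestricted non-negative solutions to x_1+…+x_3 = 13 number C(13+2,2) = 105.
Subtract solutions that violate a single cap (substitute x_i' = x_i − (cap_i+1)): x_1 ≥ 9 gives C(6,2) = 15; x_2 ≥ 9 gives C(6,2) = 15; x_3 ≥ 6 gives C(9,2) = 36. Together 66.
No two caps can be exceeded simultaneously, so the pair terms are all 0.
By inclusion–exclusion the count is 105 − 66 + 0 = 39.

39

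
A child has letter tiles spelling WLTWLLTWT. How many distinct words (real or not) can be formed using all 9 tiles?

The 9 letters of WLTWLLTWT have repeats: L appearing 3 times, T appearing 3 times, and W appearing 3 times.
Dividing 9! = 362880 by 3!·3!·3! = 216 for the repeated letters gives 1680.

1680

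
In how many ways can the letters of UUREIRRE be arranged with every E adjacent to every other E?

Treat the 2 copies of E as a single block. The multiset to arrange is then {EE, I, R, R, R, U, U}, 7 items in all.
That gives (7)!/(3!·2!) = 420 arrangements.

420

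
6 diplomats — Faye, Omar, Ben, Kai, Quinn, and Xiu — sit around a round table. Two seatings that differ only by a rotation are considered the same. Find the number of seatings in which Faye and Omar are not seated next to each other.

Without the restriction there are (5)! = 120 seatings.
Those with Faye next to Omar: fuse the pair into one unit and seat 5 units around a circle — 2·(4)! = 48.
Subtracting, 120 − 48 = 72.

72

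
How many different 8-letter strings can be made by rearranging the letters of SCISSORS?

1680

The 8 letters of SCISSORS have repeats: S appearing 4 times.
Dividing 8! = 40320 by 4! = 24 for the repeated letters gives 1680.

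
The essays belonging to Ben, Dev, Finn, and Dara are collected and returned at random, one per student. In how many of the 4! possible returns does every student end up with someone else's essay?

Count assignments avoiding every fixed point. For any j of the 4 students fixed to their own essay, the other 4−j can be arranged in (4−j)! ways.
By inclusion–exclusion this is Σ_{j=0}^{4} (−1)^j C(4,j)·(4−j)!.
Computing: 24 − 24 + 12 − 4 + 1 = 9.

9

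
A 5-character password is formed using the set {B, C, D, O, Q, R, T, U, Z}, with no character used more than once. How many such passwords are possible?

15120

With no repetition, fill the 5 characters in order: 9 choices, then 8, down to 5.
9 × 8 × 7 × 6 × 5 = 15120.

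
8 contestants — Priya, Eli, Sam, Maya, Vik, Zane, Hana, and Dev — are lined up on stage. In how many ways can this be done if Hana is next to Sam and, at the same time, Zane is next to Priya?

2880

Treat {Hana,Sam} as one block (2 orders) and {Zane,Priya} as another (2 orders).
That leaves 6 units to arrange: 2 × 2 × 6! = 4 × 720 = 2880.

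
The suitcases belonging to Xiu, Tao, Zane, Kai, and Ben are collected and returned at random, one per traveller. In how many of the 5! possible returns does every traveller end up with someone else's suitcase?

44

Count assignments avoiding every fixed point. For any j of the 5 travellers fixed to their own suitcase, the other 5−j can be arranged in (5−j)! ways.
By inclusion–exclusion this is Σ_{j=0}^{5} (−1)^j C(5,j)·(5−j)!.
Computing: 120 − 120 + 60 − 20 + 5 − 1 = 44.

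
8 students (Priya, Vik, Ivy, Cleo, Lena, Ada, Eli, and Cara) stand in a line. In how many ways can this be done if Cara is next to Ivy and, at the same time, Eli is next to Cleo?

2880

Treat {Cara,Ivy} as one block (2 orders) and {Eli,Cleo} as another (2 orders).
That leaves 6 units to arrange: 2 × 2 × 6! = 4 × 720 = 2880.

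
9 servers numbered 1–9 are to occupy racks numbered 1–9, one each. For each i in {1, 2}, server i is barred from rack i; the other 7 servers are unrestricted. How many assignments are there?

Let Aᵢ (for i ∈ {1, 2}) be the placements that put server i in its forbidden rack. Any j of these fix j positions, leaving (9−j)! ways to fill the rest, and there are C(2,j) ways to pick which j.
By inclusion–exclusion, the number of valid placements is Σ_{j=0}^{2} (−1)^j C(2,j)·(9−j)!.
Computing: 362880 − 80640 + 5040 = 287280.

287280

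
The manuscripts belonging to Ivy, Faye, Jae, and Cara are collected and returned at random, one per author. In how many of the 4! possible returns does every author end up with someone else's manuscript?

This is the derangement count D_4: permutations of 4 items with no fixed point.
By inclusion–exclusion this is Σ_{j=0}^{4} (−1)^j C(4,j)·(4−j)!.
Computing: 24 − 24 + 12 − 4 + 1 = 9.

9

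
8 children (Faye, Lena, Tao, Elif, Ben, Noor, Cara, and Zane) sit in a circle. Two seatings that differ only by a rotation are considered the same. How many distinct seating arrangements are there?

Fix one person's seat to break rotational symmetry; the remaining 7 people can be arranged in (7)! = 5040 ways.

5040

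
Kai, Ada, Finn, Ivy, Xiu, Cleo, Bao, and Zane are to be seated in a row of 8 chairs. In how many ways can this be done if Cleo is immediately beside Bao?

10080

Place the 6 others and the Cleo-Bao pair as 7 objects in a line; the pair has 2 internal arrangements.
That gives 2 × 7! = 2 × 5040 = 10080.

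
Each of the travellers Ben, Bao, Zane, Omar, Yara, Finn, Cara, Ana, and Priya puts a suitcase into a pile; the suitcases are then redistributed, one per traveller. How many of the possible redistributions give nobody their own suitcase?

Let Aᵢ be the assignments in which traveller i gets their own suitcase. We want the size of the complement of A₁∪…∪A_9.
By inclusion–exclusion this is Σ_{j=0}^{9} (−1)^j C(9,j)·(9−j)!.
Computing: 362880 − 362880 + 181440 − 60480 + 15120 − 3024 + 504 − 72 + 9 − 1 = 133496.

133496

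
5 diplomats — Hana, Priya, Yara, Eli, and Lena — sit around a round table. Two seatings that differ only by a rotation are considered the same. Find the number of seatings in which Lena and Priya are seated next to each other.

12

Glue Lena and Priya into a block (2 internal orders). Seating 4 units around a circle gives (3)! arrangements.
So 2 × (3)! = 2 × 6 = 12.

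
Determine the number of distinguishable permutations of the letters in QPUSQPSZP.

15120

QPUSQPSZP has 9 letters with P appearing 3 times, Q appearing twice, and S appearing twice.
Dividing 9! = 362880 by 3!·2!·2! = 24 for the repeated letters gives 15120.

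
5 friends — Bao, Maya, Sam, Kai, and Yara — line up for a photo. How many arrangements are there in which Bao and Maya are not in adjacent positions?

There are 5! = 120 arrangements in all. If Bao and Maya are adjacent, merging them into one block gives 2·(4)! = 48 arrangements.
Complementary counting: 120 − 48 = 72.

72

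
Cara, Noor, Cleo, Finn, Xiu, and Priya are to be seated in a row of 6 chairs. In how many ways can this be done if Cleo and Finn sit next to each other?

240

Glue Cleo and Finn into one block (2 internal orders), leaving 5 units to arrange in a row.
That gives 2 × 5! = 2 × 120 = 240.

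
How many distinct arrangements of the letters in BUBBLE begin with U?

With the first slot taken by U, it remains to arrange the other 5 letters (BBBLE).
Those 5 letters have B appearing 3 times, giving (5)!/(3!) = 20.

20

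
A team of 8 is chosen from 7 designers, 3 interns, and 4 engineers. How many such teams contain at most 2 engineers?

Split by how many engineers are chosen (0 through 2).
Sum: C(4,0)·C(10,8) + C(4,1)·C(10,7) + C(4,2)·C(10,6) = 45 + 480 + 1260 = 1785.

1785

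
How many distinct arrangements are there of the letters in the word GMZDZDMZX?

15120

Letter multiplicities in GMZDZDMZX: D×2, G×1, M×2, X×1, Z×3.
So there are 9! / (3!·2!·2!) = 15120 distinguishable arrangements.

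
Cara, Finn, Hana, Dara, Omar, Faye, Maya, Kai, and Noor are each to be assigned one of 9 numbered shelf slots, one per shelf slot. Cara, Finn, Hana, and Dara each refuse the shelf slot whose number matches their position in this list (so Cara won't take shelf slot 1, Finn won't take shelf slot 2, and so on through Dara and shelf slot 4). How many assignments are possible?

229080

Let Aᵢ (for 1 ≤ i ≤ 4) be the placements that put person i in their forbidden shelf slot. Any j of these fix j positions, leaving (9−j)! ways to fill the rest, and there are C(4,j) ways to pick which j.
By inclusion–exclusion, the number of valid placements is Σ_{j=0}^{4} (−1)^j C(4,j)·(9−j)!.
Computing: 362880 − 161280 + 30240 − 2880 + 120 = 229080.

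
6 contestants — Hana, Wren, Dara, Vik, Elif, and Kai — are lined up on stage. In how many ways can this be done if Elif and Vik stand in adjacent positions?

Treat {Elif, Vik} as a single unit. There are 5 units to order, and the pair itself can be ordered 2 ways.
That gives 2 × 5! = 2 × 120 = 240.

240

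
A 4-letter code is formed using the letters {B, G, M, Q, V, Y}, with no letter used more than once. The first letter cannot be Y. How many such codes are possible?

The first letter has 6−1 = 5 choices (anything except Y).
The remaining 3 letters are filled from the other 5 symbols without repetition: 5 × 4 × 3 = 60.
Total: 5 × 60 = 300.

300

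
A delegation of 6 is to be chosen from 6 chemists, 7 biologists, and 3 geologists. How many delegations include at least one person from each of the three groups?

Unrestricted: C(16,6) = 8008 ways to pick any 6 of the 16.
Selections missing a whole group: no chemists → C(10,6) = 210; no biologists → C(9,6) = 84; no geologists → C(13,6) = 1716.
Add back selections omitting two groups (i.e. drawn from a single group): C(6,6) + C(7,6) + C(3,6) = 8.
By inclusion–exclusion: 8008 − 2010 + 8 = 6006.

6006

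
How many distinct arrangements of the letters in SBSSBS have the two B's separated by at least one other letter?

Total arrangements of SBSSBS: 6!/(4!·2!) = 15.
Arrangements with the B's together: treat BB as one letter, giving (5)!/(4!) = 5.
Subtracting, 15 − 5 = 10 arrangements keep the B's apart.

10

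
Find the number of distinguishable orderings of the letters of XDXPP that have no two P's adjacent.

18

Total arrangements of XDXPP: 5!/(2!·2!) = 30.
Arrangements with the P's together: treat PP as one letter, giving (4)!/(2!) = 12.
Hence 30 − 12 = 18.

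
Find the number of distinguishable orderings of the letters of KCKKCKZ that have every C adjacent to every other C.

30

Treat the 2 copies of C as a single block. The multiset to arrange is then {CC, K, K, K, K, Z}, 6 items in all.
That gives (6)!/(4!) = 30 arrangements.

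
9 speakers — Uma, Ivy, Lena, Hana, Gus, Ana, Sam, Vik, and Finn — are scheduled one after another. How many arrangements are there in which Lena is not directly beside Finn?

282240

Of the 9! = 362880 arrangements, those with Lena and Finn adjacent number 2 × 8! = 80640 (treat the pair as a block with 2 internal orders).
Complementary counting: 362880 − 80640 = 282240.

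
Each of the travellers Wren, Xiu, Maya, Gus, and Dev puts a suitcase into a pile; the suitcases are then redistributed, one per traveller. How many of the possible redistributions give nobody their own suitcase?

44

Count assignments avoiding every fixed point. For any j of the 5 travellers fixed to their own suitcase, the other 5−j can be arranged in (5−j)! ways.
By inclusion–exclusion this is Σ_{j=0}^{5} (−1)^j C(5,j)·(5−j)!.
Computing: 120 − 120 + 60 − 20 + 5 − 1 = 44.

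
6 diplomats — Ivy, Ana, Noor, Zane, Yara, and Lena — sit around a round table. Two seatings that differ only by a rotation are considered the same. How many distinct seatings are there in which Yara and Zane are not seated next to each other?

72

Without the restriction there are (5)! = 120 seatings.
Those with Yara next to Zane: fuse the pair into one unit and seat 5 units around a circle — 2·(4)! = 48.
Subtracting, 120 − 48 = 72.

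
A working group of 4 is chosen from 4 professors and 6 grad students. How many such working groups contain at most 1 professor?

Split by how many professors are chosen (0 through 1).
Sum: C(4,0)·C(6,4) + C(4,1)·C(6,3) = 15 + 80 = 95.

95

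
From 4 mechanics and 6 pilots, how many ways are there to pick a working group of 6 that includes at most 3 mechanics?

195

Split by how many mechanics are chosen (0 through 3).
Sum: C(4,0)·C(6,6) + C(4,1)·C(6,5) + C(4,2)·C(6,4) + C(4,3)·C(6,3) = 1 + 24 + 90 + 80 = 195.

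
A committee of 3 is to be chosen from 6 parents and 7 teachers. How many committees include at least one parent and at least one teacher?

Unrestricted: C(13,3) = 286 ways to pick any 3 of the 13.
Subtract selections that omit an entire group: no parents → C(7,3) = 35; no teachers → C(6,3) = 20.
Both groups omitted at once is impossible, so 286 − 55 = 231.

231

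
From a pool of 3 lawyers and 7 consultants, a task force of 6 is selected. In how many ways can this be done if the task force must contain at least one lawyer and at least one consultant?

With no constraint there are C(10,6) = 210 possible selections.
Selections missing a whole group: no lawyers → C(7,6) = 7; no consultants → C(3,6) = 0.
Both groups omitted at once is impossible, so 210 − 7 = 203.

203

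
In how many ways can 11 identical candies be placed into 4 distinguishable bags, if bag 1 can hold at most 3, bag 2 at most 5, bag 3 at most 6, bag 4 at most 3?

By stars and bars, unrestricted non-negative solutions to x_1+…+x_4 = 11 number C(11+3,3) = 364.
Subtract solutions that violate a single cap (substitute x_i' = x_i − (cap_i+1)): x_1 ≥ 4 gives C(10,3) = 120; x_2 ≥ 6 gives C(8,3) = 56; x_3 ≥ 7 gives C(7,3) = 35; x_4 ≥ 4 gives C(10,3) = 120. Together 331.
Add back pairs where two caps are both exceeded: 4 + 1 + 20 + 0 + 4 + 1 = 30.
By inclusion–exclusion the count is 364 − 331 + 30 = 63.

63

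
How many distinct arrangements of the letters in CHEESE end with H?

20

With the last slot taken by H, it remains to arrange the other 5 letters (CEESE).
Those 5 letters have E appearing 3 times, giving (5)!/(3!) = 20.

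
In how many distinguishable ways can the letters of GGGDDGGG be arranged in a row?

The 8 letters of GGGDDGGG have repeats: D appearing twice and G appearing 6 times.
The number of distinct arrangements is 8!/(6!·2!) = 40320/1440 = 28.

28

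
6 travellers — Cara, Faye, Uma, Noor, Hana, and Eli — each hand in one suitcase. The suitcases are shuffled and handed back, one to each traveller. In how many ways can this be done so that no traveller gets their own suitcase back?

265

Count assignments avoiding every fixed point. For any j of the 6 travellers fixed to their own suitcase, the other 6−j can be arranged in (6−j)! ways.
By inclusion–exclusion this is Σ_{j=0}^{6} (−1)^j C(6,j)·(6−j)!.
Computing: 720 − 720 + 360 − 120 + 30 − 6 + 1 = 265.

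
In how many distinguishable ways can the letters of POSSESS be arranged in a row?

210

The 7 letters of POSSESS have repeats: S appearing 4 times.
Dividing 7! = 5040 by 4! = 24 for the repeated letters gives 210.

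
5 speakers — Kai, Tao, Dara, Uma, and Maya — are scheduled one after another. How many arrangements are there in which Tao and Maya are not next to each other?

72

Of the 5! = 120 arrangements, those with Tao and Maya adjacent number 2 × 4! = 48 (treat the pair as a block with 2 internal orders).
Complementary counting: 120 − 48 = 72.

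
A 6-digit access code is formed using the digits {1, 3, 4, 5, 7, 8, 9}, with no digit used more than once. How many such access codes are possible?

5040

With no repetition, fill the 6 digits in order: 7 choices, then 6, down to 2.
7 × 6 × 5 × 4 × 3 × 2 = 5040.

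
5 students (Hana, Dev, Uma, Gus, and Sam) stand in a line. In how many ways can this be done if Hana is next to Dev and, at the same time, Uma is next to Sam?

Treat {Hana,Dev} as one block (2 orders) and {Uma,Sam} as another (2 orders).
That leaves 3 units to arrange: 2 × 2 × 3! = 4 × 6 = 24.

24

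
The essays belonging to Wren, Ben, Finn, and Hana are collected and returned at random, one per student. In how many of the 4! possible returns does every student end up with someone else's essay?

9

Count assignments avoiding every fixed point. For any j of the 4 students fixed to their own essay, the other 4−j can be arranged in (4−j)! ways.
By inclusion–exclusion this is Σ_{j=0}^{4} (−1)^j C(4,j)·(4−j)!.
Computing: 24 − 24 + 12 − 4 + 1 = 9.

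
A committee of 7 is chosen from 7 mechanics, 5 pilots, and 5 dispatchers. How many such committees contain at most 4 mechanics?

18432

Split by how many mechanics are chosen (0 through 4).
Sum: C(7,0)·C(10,7) + C(7,1)·C(10,6) + C(7,2)·C(10,5) + C(7,3)·C(10,4) + C(7,4)·C(10,3) = 120 + 1470 + 5292 + 7350 + 4200 = 18432.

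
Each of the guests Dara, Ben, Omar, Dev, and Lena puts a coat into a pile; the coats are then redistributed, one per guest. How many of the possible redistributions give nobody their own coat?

Count assignments avoiding every fixed point. For any j of the 5 guests fixed to their own coat, the other 5−j can be arranged in (5−j)! ways.
By inclusion–exclusion this is Σ_{j=0}^{5} (−1)^j C(5,j)·(5−j)!.
Computing: 120 − 120 + 60 − 20 + 5 − 1 = 44.

44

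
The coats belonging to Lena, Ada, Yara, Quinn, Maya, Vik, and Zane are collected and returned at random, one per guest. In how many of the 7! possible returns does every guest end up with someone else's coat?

Let Aᵢ be the assignments in which guest i gets their own coat. We want the size of the complement of A₁∪…∪A_7.
By inclusion–exclusion this is Σ_{j=0}^{7} (−1)^j C(7,j)·(7−j)!.
Computing: 5040 − 5040 + 2520 − 840 + 210 − 42 + 7 − 1 = 1854.

1854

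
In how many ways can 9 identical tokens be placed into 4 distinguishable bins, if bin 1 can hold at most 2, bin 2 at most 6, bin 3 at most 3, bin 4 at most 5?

Ignoring the caps, the number of non-negative solutions to x_1+…+x_4 = 9 is C(12,3) = 220.
Subtract solutions that violate a single cap (substitute x_i' = x_i − (cap_i+1)): x_1 ≥ 3 gives C(9,3) = 84; x_2 ≥ 7 gives C(5,3) = 10; x_3 ≥ 4 gives C(8,3) = 56; x_4 ≥ 6 gives C(6,3) = 20. Together 170.
Add back pairs where two caps are both exceeded: 0 + 10 + 1 + 0 + 0 + 0 = 11.
By inclusion–exclusion the count is 220 − 170 + 11 = 61.

61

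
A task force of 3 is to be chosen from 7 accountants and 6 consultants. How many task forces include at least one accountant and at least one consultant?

231

Unrestricted: C(13,3) = 286 ways to pick any 3 of the 13.
Subtract selections that omit an entire group: no accountants → C(6,3) = 20; no consultants → C(7,3) = 35.
Both groups omitted at once is impossible, so 286 − 55 = 231.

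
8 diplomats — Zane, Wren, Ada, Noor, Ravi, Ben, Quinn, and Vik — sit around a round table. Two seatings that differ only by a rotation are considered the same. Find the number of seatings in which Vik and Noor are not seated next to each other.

3600

Without the restriction there are (7)! = 5040 seatings.
Seatings with Vik beside Noor: treat them as a block with 2 internal orders, giving 2 × (6)! = 1440.
Subtracting, 5040 − 1440 = 3600.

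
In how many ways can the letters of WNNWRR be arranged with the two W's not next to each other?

Total arrangements of WNNWRR: 6!/(2!·2!·2!) = 90.
Arrangements with the W's together: treat WW as one letter, giving (5)!/(2!·2!) = 30.
Hence 90 − 30 = 60.

60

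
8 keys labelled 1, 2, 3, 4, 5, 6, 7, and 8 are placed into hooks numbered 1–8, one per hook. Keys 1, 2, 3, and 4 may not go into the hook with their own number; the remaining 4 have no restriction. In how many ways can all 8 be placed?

24024

Let Aᵢ (for 1 ≤ i ≤ 4) be the placements that put key i in its forbidden hook. Any j of these fix j positions, leaving (8−j)! ways to fill the rest, and there are C(4,j) ways to pick which j.
By inclusion–exclusion, the number of valid placements is Σ_{j=0}^{4} (−1)^j C(4,j)·(8−j)!.
Computing: 40320 − 20160 + 4320 − 480 + 24 = 24024.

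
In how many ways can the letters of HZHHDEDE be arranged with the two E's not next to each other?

Total arrangements of HZHHDEDE: 8!/(3!·2!·2!) = 1680.
Arrangements with the E's together: treat EE as one letter, giving (7)!/(3!·2!) = 420.
Hence 1680 − 420 = 1260.

1260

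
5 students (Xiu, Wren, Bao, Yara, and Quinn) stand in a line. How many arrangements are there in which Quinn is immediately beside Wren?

Treat {Quinn, Wren} as a single unit. There are 4 units to order, and the pair itself can be ordered 2 ways.
That gives 2 × 4! = 2 × 24 = 48.

48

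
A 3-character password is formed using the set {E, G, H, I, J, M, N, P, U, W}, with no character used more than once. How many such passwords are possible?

720

With no repetition, fill the 3 characters in order: 10 choices, then 9, down to 8.
That product is 10 × 9 × 8 = 720.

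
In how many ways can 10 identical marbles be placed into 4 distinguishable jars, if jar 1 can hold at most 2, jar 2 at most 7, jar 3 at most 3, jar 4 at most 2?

By stars and bars, unrestricted non-negative solutions to x_1+…+x_4 = 10 number C(10+3,3) = 286.
Subtract solutions that violate a single cap (substitute x_i' = x_i − (cap_i+1)): x_1 ≥ 3 gives C(10,3) = 120; x_2 ≥ 8 gives C(5,3) = 10; x_3 ≥ 4 gives C(9,3) = 84; x_4 ≥ 3 gives C(10,3) = 120. Together 334.
Add back pairs where two caps are both exceeded: 0 + 20 + 35 + 0 + 0 + 20 = 75.
Subtract triples: 0 + 0 + 1 + 0 = 1.
By inclusion–exclusion the count is 286 − 334 + 75 − 1 = 26.

26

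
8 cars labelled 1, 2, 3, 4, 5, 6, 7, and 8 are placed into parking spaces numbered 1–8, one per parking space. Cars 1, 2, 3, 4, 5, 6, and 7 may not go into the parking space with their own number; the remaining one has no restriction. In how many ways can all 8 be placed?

Let Aᵢ (for 1 ≤ i ≤ 7) be the placements that put car i in its forbidden parking space. Any j of these fix j positions, leaving (8−j)! ways to fill the rest, and there are C(7,j) ways to pick which j.
By inclusion–exclusion, the number of valid placements is Σ_{j=0}^{7} (−1)^j C(7,j)·(8−j)!.
Computing: 40320 − 35280 + 15120 − 4200 + 840 − 126 + 14 − 1 = 16687.

16687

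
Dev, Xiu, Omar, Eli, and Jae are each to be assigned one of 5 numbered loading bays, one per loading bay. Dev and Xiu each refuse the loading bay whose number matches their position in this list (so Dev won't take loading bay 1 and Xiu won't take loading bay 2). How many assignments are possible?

78

Let Aᵢ (for i ∈ {1, 2}) be the placements that put person i in their forbidden loading bay. Any j of these fix j positions, leaving (5−j)! ways to fill the rest, and there are C(2,j) ways to pick which j.
By inclusion–exclusion, the number of valid placements is Σ_{j=0}^{2} (−1)^j C(2,j)·(5−j)!.
Computing: 120 − 48 + 6 = 78.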